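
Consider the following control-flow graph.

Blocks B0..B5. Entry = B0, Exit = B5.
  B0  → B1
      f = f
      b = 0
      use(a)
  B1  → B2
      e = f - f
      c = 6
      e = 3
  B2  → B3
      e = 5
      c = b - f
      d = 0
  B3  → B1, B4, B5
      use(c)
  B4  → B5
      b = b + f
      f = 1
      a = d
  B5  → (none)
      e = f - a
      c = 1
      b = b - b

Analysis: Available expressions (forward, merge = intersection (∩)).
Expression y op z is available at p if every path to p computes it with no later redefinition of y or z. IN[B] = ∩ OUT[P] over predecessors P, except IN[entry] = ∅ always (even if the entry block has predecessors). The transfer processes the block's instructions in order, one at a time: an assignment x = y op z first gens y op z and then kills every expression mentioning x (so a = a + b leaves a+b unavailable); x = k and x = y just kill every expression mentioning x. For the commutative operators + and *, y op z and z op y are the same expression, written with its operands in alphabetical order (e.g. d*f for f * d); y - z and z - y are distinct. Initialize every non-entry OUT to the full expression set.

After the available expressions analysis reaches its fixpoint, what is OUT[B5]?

Answer: {f-a}

Trace:
Per-block solution:
  B0: | IN={} | OUT={}
  B1: | IN={} | OUT={f-f}
  B2: | IN={f-f} | OUT={b-f, f-f}
  B3: | IN={b-f, f-f} | OUT={b-f, f-f}
  B4: | IN={b-f, f-f} | OUT={}
  B5: | IN={} | OUT={f-a}

Merge at B5: IN[B5] = OUT[B3] ∩ OUT[B4] = {}
Applying B5's transfer function to that IN value gives OUT[B5] (row B5 above).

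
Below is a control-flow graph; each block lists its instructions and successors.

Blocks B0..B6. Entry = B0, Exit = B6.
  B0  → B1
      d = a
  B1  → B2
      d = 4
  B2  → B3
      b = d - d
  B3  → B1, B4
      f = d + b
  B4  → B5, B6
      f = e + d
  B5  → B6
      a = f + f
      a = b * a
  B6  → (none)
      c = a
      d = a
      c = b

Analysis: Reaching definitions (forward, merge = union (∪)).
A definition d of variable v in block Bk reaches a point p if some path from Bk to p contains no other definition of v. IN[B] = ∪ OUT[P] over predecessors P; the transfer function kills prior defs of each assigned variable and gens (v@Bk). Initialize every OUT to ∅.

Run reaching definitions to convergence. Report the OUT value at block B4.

Fixpoint table:
  B0:   IN={}   OUT={d@B0}
  B1:   IN={b@B2, d@B0, d@B1, f@B3}   OUT={b@B2, d@B1, f@B3}
  B2:   IN={b@B2, d@B1, f@B3}   OUT={b@B2, d@B1, f@B3}
  B3:   IN={b@B2, d@B1, f@B3}   OUT={b@B2, d@B1, f@B3}
  B4:   IN={b@B2, d@B1, f@B3}   OUT={b@B2, d@B1, f@B4}
  B5:   IN={b@B2, d@B1, f@B4}   OUT={a@B5, b@B2, d@B1, f@B4}
  B6:   IN={a@B5, b@B2, d@B1, f@B4}   OUT={a@B5, b@B2, c@B6, d@B6, f@B4}

Merge at B4: IN[B4] = OUT[B3] = {b@B2, d@B1, f@B3}
Applying B4's transfer function to that IN value gives OUT[B4] (row B4 above).

Answer: {b@B2, d@B1, f@B4}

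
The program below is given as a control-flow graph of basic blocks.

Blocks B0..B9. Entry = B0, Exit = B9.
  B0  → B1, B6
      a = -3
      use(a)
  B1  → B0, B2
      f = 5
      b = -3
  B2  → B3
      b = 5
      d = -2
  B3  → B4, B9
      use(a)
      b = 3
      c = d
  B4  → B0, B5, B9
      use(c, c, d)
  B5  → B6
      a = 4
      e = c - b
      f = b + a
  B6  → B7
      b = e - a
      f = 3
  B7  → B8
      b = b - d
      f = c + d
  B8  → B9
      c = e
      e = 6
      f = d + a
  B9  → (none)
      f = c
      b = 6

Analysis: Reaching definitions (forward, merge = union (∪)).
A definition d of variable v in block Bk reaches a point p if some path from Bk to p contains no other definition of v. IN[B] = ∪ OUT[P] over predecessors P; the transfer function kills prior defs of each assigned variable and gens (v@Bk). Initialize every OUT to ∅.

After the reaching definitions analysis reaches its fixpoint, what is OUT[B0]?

Fixpoint table:
  B0:  IN={a@B0, b@B1, b@B3, c@B3, d@B2, f@B1}  OUT={a@B0, b@B1, b@B3, c@B3, d@B2, f@B1}
  B1:  IN={a@B0, b@B1, b@B3, c@B3, d@B2, f@B1}  OUT={a@B0, b@B1, c@B3, d@B2, f@B1}
  B2:  IN={a@B0, b@B1, c@B3, d@B2, f@B1}  OUT={a@B0, b@B2, c@B3, d@B2, f@B1}
  B3:  IN={a@B0, b@B2, c@B3, d@B2, f@B1}  OUT={a@B0, b@B3, c@B3, d@B2, f@B1}
  B4:  IN={a@B0, b@B3, c@B3, d@B2, f@B1}  OUT={a@B0, b@B3, c@B3, d@B2, f@B1}
  B5:  IN={a@B0, b@B3, c@B3, d@B2, f@B1}  OUT={a@B5, b@B3, c@B3, d@B2, e@B5, f@B5}
  B6:  IN={a@B0, a@B5, b@B1, b@B3, c@B3, d@B2, e@B5, f@B1, f@B5}  OUT={a@B0, a@B5, b@B6, c@B3, d@B2, e@B5, f@B6}
  B7:  IN={a@B0, a@B5, b@B6, c@B3, d@B2, e@B5, f@B6}  OUT={a@B0, a@B5, b@B7, c@B3, d@B2, e@B5, f@B7}
  B8:  IN={a@B0, a@B5, b@B7, c@B3, d@B2, e@B5, f@B7}  OUT={a@B0, a@B5, b@B7, c@B8, d@B2, e@B8, f@B8}
  B9:  IN={a@B0, a@B5, b@B3, b@B7, c@B3, c@B8, d@B2, e@B8, f@B1, f@B8}  OUT={a@B0, a@B5, b@B9, c@B3, c@B8, d@B2, e@B8, f@B9}

Merge at B0 (entry node, so the boundary value {} is joined with the incoming edge(s)): IN[B0] = {} ⊔ OUT[B1] ⊔ OUT[B4] = {a@B0, b@B1, b@B3, c@B3, d@B2, f@B1}
Applying B0's transfer function to that IN value gives OUT[B0] (row B0 above).

Answer: {a@B0, b@B1, b@B3, c@B3, d@B2, f@B1}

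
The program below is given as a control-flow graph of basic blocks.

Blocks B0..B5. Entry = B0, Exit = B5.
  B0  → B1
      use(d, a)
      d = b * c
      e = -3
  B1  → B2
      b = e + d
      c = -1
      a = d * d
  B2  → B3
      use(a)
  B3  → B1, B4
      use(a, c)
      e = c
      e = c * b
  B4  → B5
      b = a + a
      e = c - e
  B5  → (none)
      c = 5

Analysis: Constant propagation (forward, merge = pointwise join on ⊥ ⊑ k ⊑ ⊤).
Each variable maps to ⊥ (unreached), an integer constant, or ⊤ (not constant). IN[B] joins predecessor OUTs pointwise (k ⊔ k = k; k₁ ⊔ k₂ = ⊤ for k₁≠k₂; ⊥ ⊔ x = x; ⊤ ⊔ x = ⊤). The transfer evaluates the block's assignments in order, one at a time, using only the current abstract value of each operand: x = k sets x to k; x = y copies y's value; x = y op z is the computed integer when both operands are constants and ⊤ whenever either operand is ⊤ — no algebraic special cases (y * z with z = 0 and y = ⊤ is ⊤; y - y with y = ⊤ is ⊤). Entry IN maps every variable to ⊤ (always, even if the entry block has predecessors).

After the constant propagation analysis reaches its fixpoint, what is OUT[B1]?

Answer: {a: ⊤, b: ⊤, c: -1, d: ⊤, e: ⊤, f: ⊤}

Working:
Converged values:
  B0:  IN=(all ⊤)  OUT={e:-3; rest ⊤}
  B1:  IN=(all ⊤)  OUT={c:-1; rest ⊤}
  B2:  IN={c:-1; rest ⊤}  OUT={c:-1; rest ⊤}
  B3:  IN={c:-1; rest ⊤}  OUT={c:-1; rest ⊤}
  B4:  IN={c:-1; rest ⊤}  OUT={c:-1; rest ⊤}
  B5:  IN={c:-1; rest ⊤}  OUT={c:5; rest ⊤}

Merge at B1: IN[B1] = OUT[B0] ⊔ OUT[B3] = {a: ⊤, b: ⊤, c: ⊤, d: ⊤, e: ⊤, f: ⊤}
Applying B1's transfer function to that IN value gives OUT[B1] (row B1 above).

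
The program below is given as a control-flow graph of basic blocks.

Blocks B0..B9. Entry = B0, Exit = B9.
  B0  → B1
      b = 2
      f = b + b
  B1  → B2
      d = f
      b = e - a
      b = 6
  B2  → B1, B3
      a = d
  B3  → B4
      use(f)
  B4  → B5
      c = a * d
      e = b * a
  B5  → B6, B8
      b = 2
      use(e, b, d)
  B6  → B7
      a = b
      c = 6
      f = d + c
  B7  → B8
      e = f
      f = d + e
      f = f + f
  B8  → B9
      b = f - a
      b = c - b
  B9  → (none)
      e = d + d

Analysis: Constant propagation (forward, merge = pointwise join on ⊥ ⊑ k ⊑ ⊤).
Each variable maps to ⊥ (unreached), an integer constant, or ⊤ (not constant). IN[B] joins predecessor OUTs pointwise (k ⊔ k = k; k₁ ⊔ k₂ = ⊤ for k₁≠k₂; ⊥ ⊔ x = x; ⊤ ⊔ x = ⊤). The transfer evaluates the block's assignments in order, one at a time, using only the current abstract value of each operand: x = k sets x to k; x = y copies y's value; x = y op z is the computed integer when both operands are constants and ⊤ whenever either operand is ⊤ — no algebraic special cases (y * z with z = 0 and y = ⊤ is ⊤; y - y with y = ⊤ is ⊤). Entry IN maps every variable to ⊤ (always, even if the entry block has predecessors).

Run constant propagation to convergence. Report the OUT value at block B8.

Converged values:
  B0:  IN=(all ⊤)  OUT={b:2, f:4; rest ⊤}
  B1:  IN={f:4; rest ⊤}  OUT={b:6, d:4, f:4; rest ⊤}
  B2:  IN={b:6, d:4, f:4; rest ⊤}  OUT={a:4, b:6, d:4, f:4; rest ⊤}
  B3:  IN={a:4, b:6, d:4, f:4; rest ⊤}  OUT={a:4, b:6, d:4, f:4; rest ⊤}
  B4:  IN={a:4, b:6, d:4, f:4; rest ⊤}  OUT={a:4, b:6, c:16, d:4, e:24, f:4; rest ⊤}
  B5:  IN={a:4, b:6, c:16, d:4, e:24, f:4; rest ⊤}  OUT={a:4, b:2, c:16, d:4, e:24, f:4; rest ⊤}
  B6:  IN={a:4, b:2, c:16, d:4, e:24, f:4; rest ⊤}  OUT={a:2, b:2, c:6, d:4, e:24, f:10; rest ⊤}
  B7:  IN={a:2, b:2, c:6, d:4, e:24, f:10; rest ⊤}  OUT={a:2, b:2, c:6, d:4, e:10, f:28; rest ⊤}
  B8:  IN={b:2, d:4; rest ⊤}  OUT={d:4; rest ⊤}
  B9:  IN={d:4; rest ⊤}  OUT={d:4, e:8; rest ⊤}

Merge at B8: IN[B8] = OUT[B5] ⊔ OUT[B7] = {a: ⊤, b: 2, c: ⊤, d: 4, e: ⊤, f: ⊤}
Applying B8's transfer function to that IN value gives OUT[B8] (row B8 above).

Answer: {a: ⊤, b: ⊤, c: ⊤, d: 4, e: ⊤, f: ⊤}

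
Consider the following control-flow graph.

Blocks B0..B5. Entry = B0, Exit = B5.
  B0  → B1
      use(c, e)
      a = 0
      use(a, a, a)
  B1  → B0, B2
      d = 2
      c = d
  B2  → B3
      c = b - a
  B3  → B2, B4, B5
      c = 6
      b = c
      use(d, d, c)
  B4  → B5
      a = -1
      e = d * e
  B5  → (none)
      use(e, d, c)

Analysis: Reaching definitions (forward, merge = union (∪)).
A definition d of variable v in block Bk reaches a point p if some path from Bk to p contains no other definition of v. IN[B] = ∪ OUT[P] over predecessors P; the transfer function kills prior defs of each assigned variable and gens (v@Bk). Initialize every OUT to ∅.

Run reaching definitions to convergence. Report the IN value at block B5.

Answer: {a@B0, a@B4, b@B3, c@B3, d@B1, e@B4}

Working:
Per-block solution:
  B0:   IN={a@B0, c@B1, d@B1}   OUT={a@B0, c@B1, d@B1}
  B1:   IN={a@B0, c@B1, d@B1}   OUT={a@B0, c@B1, d@B1}
  B2:   IN={a@B0, b@B3, c@B1, c@B3, d@B1}   OUT={a@B0, b@B3, c@B2, d@B1}
  B3:   IN={a@B0, b@B3, c@B2, d@B1}   OUT={a@B0, b@B3, c@B3, d@B1}
  B4:   IN={a@B0, b@B3, c@B3, d@B1}   OUT={a@B4, b@B3, c@B3, d@B1, e@B4}
  B5:   IN={a@B0, a@B4, b@B3, c@B3, d@B1, e@B4}   OUT={a@B0, a@B4, b@B3, c@B3, d@B1, e@B4}

Merge at B5: IN[B5] = OUT[B3] ⊔ OUT[B4] = {a@B0, a@B4, b@B3, c@B3, d@B1, e@B4}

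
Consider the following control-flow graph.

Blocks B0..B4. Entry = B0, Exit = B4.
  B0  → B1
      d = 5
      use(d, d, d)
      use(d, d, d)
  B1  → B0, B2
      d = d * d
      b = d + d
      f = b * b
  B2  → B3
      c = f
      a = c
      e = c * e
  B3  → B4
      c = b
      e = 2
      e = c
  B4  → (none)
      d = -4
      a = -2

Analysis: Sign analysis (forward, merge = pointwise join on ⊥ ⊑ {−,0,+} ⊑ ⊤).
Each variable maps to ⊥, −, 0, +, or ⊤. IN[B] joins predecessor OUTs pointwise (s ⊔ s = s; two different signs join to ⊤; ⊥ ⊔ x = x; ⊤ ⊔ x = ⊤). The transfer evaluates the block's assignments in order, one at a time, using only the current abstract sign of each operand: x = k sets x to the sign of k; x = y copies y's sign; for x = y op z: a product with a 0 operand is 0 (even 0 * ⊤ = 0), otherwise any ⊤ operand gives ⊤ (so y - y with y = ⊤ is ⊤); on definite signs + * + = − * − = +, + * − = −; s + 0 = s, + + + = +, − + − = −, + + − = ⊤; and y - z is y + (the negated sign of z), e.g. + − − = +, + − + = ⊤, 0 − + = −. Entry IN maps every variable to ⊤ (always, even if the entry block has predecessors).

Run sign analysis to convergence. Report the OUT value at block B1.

Converged values:
  B0: | IN=(all ⊤) | OUT={d:+; rest ⊤}
  B1: | IN={d:+; rest ⊤} | OUT={b:+, d:+, f:+; rest ⊤}
  B2: | IN={b:+, d:+, f:+; rest ⊤} | OUT={a:+, b:+, c:+, d:+, f:+; rest ⊤}
  B3: | IN={a:+, b:+, c:+, d:+, f:+; rest ⊤} | OUT={a:+, b:+, c:+, d:+, e:+, f:+; rest ⊤}
  B4: | IN={a:+, b:+, c:+, d:+, e:+, f:+; rest ⊤} | OUT={a:-, b:+, c:+, d:-, e:+, f:+; rest ⊤}

Merge at B1: IN[B1] = OUT[B0] = {a: ⊤, b: ⊤, c: ⊤, d: +, e: ⊤, f: ⊤}
Applying B1's transfer function to that IN value gives OUT[B1] (row B1 above).

Answer: {a: ⊤, b: +, c: ⊤, d: +, e: ⊤, f: +}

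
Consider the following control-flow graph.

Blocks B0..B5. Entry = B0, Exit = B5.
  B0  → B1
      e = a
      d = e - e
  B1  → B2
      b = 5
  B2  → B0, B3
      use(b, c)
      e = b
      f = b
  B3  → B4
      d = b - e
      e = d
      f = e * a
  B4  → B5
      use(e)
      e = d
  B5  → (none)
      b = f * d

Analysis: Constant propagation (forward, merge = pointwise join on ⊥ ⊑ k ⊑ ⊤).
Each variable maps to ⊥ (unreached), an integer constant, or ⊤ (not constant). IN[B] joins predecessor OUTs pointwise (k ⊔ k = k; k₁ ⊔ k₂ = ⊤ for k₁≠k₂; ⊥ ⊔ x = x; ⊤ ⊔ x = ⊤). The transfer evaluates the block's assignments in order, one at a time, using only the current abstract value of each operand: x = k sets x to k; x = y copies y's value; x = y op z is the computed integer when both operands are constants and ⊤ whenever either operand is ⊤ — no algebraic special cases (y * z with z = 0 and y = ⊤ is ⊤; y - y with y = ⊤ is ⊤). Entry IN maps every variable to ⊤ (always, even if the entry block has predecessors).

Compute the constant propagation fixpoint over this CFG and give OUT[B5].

Answer: {a: ⊤, b: ⊤, c: ⊤, d: 0, e: 0, f: ⊤}

Working:
Converged values:
  B0:  IN=(all ⊤)  OUT=(all ⊤)
  B1:  IN=(all ⊤)  OUT={b:5; rest ⊤}
  B2:  IN={b:5; rest ⊤}  OUT={b:5, e:5, f:5; rest ⊤}
  B3:  IN={b:5, e:5, f:5; rest ⊤}  OUT={b:5, d:0, e:0; rest ⊤}
  B4:  IN={b:5, d:0, e:0; rest ⊤}  OUT={b:5, d:0, e:0; rest ⊤}
  B5:  IN={b:5, d:0, e:0; rest ⊤}  OUT={d:0, e:0; rest ⊤}

Merge at B5: IN[B5] = OUT[B4] = {a: ⊤, b: 5, c: ⊤, d: 0, e: 0, f: ⊤}
Applying B5's transfer function to that IN value gives OUT[B5] (row B5 above).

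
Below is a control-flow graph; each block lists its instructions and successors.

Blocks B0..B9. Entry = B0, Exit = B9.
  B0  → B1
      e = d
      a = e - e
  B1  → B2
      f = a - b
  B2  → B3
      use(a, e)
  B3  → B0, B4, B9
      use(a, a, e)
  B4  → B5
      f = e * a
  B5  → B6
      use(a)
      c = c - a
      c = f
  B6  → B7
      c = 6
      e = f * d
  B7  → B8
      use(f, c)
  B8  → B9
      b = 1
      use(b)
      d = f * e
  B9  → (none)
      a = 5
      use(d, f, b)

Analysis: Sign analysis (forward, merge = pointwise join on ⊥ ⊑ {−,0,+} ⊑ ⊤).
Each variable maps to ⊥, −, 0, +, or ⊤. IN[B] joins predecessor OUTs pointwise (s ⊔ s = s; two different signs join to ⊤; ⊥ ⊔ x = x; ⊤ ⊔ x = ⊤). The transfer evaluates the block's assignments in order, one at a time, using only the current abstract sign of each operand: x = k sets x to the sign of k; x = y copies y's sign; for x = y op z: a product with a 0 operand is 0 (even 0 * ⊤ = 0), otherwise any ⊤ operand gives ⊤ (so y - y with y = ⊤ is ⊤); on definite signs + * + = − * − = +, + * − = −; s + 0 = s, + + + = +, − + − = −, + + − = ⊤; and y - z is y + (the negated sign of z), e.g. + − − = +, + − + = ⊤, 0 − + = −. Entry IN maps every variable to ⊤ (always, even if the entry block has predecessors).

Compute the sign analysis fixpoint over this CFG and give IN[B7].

Answer: {a: ⊤, b: ⊤, c: +, d: ⊤, e: ⊤, f: ⊤}

Trace:
Converged values:
  B0: | IN=(all ⊤) | OUT=(all ⊤)
  B1: | IN=(all ⊤) | OUT=(all ⊤)
  B2: | IN=(all ⊤) | OUT=(all ⊤)
  B3: | IN=(all ⊤) | OUT=(all ⊤)
  B4: | IN=(all ⊤) | OUT=(all ⊤)
  B5: | IN=(all ⊤) | OUT=(all ⊤)
  B6: | IN=(all ⊤) | OUT={c:+; rest ⊤}
  B7: | IN={c:+; rest ⊤} | OUT={c:+; rest ⊤}
  B8: | IN={c:+; rest ⊤} | OUT={b:+, c:+; rest ⊤}
  B9: | IN=(all ⊤) | OUT={a:+; rest ⊤}

Merge at B7: IN[B7] = OUT[B6] = {a: ⊤, b: ⊤, c: +, d: ⊤, e: ⊤, f: ⊤}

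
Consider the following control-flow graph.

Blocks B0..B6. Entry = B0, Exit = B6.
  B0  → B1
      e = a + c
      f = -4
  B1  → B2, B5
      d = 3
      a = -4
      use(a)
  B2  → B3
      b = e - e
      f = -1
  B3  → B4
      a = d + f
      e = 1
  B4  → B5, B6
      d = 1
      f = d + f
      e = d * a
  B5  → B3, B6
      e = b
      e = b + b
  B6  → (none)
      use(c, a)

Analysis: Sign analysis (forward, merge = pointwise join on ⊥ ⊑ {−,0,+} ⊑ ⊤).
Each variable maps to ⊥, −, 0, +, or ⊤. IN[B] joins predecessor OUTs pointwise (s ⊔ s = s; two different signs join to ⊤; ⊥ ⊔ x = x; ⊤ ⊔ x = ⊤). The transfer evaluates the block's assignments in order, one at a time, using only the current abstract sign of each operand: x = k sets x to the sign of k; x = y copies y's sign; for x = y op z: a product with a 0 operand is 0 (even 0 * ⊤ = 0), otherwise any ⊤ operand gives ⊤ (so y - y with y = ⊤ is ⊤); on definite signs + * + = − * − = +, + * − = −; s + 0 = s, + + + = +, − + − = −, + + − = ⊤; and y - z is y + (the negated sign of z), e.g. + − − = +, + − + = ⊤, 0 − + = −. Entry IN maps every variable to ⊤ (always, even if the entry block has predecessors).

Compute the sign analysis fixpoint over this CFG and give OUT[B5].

Converged values:
  B0:   IN=(all ⊤)   OUT={f:-; rest ⊤}
  B1:   IN={f:-; rest ⊤}   OUT={a:-, d:+, f:-; rest ⊤}
  B2:   IN={a:-, d:+, f:-; rest ⊤}   OUT={a:-, d:+, f:-; rest ⊤}
  B3:   IN={d:+; rest ⊤}   OUT={d:+, e:+; rest ⊤}
  B4:   IN={d:+, e:+; rest ⊤}   OUT={d:+; rest ⊤}
  B5:   IN={d:+; rest ⊤}   OUT={d:+; rest ⊤}
  B6:   IN={d:+; rest ⊤}   OUT={d:+; rest ⊤}

Merge at B5: IN[B5] = OUT[B1] ⊔ OUT[B4] = {a: ⊤, b: ⊤, c: ⊤, d: +, e: ⊤, f: ⊤}
Applying B5's transfer function to that IN value gives OUT[B5] (row B5 above).

Answer: {a: ⊤, b: ⊤, c: ⊤, d: +, e: ⊤, f: ⊤}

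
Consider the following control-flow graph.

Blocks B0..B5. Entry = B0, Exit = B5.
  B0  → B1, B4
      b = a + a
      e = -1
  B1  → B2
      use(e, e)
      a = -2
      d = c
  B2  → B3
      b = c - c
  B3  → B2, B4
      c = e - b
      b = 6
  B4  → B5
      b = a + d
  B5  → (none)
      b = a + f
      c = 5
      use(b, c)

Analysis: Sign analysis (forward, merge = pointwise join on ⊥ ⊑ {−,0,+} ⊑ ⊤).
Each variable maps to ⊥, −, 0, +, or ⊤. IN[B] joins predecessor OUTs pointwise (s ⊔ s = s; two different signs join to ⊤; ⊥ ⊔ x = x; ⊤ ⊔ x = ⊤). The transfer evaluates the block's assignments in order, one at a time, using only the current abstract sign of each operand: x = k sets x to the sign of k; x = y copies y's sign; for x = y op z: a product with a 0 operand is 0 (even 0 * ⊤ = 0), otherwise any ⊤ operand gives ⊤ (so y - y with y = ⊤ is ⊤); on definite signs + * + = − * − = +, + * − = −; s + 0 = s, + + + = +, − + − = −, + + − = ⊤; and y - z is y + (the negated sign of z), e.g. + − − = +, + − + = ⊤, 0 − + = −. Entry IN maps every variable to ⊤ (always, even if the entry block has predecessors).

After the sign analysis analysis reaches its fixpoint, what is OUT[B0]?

Fixpoint table:
  B0:  IN=(all ⊤)  OUT={e:-; rest ⊤}
  B1:  IN={e:-; rest ⊤}  OUT={a:-, e:-; rest ⊤}
  B2:  IN={a:-, e:-; rest ⊤}  OUT={a:-, e:-; rest ⊤}
  B3:  IN={a:-, e:-; rest ⊤}  OUT={a:-, b:+, e:-; rest ⊤}
  B4:  IN={e:-; rest ⊤}  OUT={e:-; rest ⊤}
  B5:  IN={e:-; rest ⊤}  OUT={c:+, e:-; rest ⊤}

B0 is the boundary node: IN[B0] = {a: ⊤, b: ⊤, c: ⊤, d: ⊤, e: ⊤, f: ⊤}
Applying B0's transfer function to that IN value gives OUT[B0] (row B0 above).

Answer: {a: ⊤, b: ⊤, c: ⊤, d: ⊤, e: -, f: ⊤}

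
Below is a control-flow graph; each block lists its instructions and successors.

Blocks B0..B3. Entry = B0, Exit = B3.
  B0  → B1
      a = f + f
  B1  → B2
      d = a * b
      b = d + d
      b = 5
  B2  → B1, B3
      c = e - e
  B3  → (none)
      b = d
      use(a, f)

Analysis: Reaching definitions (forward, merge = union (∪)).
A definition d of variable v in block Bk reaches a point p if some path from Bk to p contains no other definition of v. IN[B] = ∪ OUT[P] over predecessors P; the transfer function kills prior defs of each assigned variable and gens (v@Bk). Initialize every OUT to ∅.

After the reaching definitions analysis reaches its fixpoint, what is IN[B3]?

Per-block solution:
  B0:   IN={}   OUT={a@B0}
  B1:   IN={a@B0, b@B1, c@B2, d@B1}   OUT={a@B0, b@B1, c@B2, d@B1}
  B2:   IN={a@B0, b@B1, c@B2, d@B1}   OUT={a@B0, b@B1, c@B2, d@B1}
  B3:   IN={a@B0, b@B1, c@B2, d@B1}   OUT={a@B0, b@B3, c@B2, d@B1}

Merge at B3: IN[B3] = OUT[B2] = {a@B0, b@B1, c@B2, d@B1}

Answer: {a@B0, b@B1, c@B2, d@B1}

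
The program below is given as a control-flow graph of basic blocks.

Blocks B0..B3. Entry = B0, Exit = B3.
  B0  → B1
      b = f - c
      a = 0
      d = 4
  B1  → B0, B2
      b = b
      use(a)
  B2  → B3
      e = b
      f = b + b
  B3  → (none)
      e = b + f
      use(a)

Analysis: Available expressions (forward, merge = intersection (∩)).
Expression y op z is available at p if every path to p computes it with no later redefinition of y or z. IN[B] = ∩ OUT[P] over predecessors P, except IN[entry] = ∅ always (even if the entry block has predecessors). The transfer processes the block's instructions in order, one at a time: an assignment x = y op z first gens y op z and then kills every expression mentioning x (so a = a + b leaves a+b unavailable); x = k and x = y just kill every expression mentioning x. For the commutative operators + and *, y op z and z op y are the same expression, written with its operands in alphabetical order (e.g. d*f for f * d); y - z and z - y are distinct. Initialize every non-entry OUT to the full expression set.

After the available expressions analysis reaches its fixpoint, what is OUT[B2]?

Answer: {b+b}

Trace:
Converged values:
  B0:   IN={}   OUT={f-c}
  B1:   IN={f-c}   OUT={f-c}
  B2:   IN={f-c}   OUT={b+b}
  B3:   IN={b+b}   OUT={b+b, b+f}

Merge at B2: IN[B2] = OUT[B1] = {f-c}
Applying B2's transfer function to that IN value gives OUT[B2] (row B2 above).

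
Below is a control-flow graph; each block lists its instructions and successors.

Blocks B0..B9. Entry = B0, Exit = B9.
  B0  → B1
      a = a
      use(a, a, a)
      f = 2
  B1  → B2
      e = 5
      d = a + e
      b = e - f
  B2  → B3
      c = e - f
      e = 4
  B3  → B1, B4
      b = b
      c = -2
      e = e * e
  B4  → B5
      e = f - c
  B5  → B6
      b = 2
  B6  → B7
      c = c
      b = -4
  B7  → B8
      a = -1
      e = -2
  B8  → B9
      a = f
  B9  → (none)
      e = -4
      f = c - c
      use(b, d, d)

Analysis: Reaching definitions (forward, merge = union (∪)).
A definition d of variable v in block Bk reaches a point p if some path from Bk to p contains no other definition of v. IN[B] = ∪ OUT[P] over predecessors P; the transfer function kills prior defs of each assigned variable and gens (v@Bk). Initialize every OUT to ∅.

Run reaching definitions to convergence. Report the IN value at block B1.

Answer: {a@B0, b@B3, c@B3, d@B1, e@B3, f@B0}

Derivation:
Per-block solution:
  B0:   IN={}   OUT={a@B0, f@B0}
  B1:   IN={a@B0, b@B3, c@B3, d@B1, e@B3, f@B0}   OUT={a@B0, b@B1, c@B3, d@B1, e@B1, f@B0}
  B2:   IN={a@B0, b@B1, c@B3, d@B1, e@B1, f@B0}   OUT={a@B0, b@B1, c@B2, d@B1, e@B2, f@B0}
  B3:   IN={a@B0, b@B1, c@B2, d@B1, e@B2, f@B0}   OUT={a@B0, b@B3, c@B3, d@B1, e@B3, f@B0}
  B4:   IN={a@B0, b@B3, c@B3, d@B1, e@B3, f@B0}   OUT={a@B0, b@B3, c@B3, d@B1, e@B4, f@B0}
  B5:   IN={a@B0, b@B3, c@B3, d@B1, e@B4, f@B0}   OUT={a@B0, b@B5, c@B3, d@B1, e@B4, f@B0}
  B6:   IN={a@B0, b@B5, c@B3, d@B1, e@B4, f@B0}   OUT={a@B0, b@B6, c@B6, d@B1, e@B4, f@B0}
  B7:   IN={a@B0, b@B6, c@B6, d@B1, e@B4, f@B0}   OUT={a@B7, b@B6, c@B6, d@B1, e@B7, f@B0}
  B8:   IN={a@B7, b@B6, c@B6, d@B1, e@B7, f@B0}   OUT={a@B8, b@B6, c@B6, d@B1, e@B7, f@B0}
  B9:   IN={a@B8, b@B6, c@B6, d@B1, e@B7, f@B0}   OUT={a@B8, b@B6, c@B6, d@B1, e@B9, f@B9}

Merge at B1: IN[B1] = OUT[B0] ⊔ OUT[B3] = {a@B0, b@B3, c@B3, d@B1, e@B3, f@B0}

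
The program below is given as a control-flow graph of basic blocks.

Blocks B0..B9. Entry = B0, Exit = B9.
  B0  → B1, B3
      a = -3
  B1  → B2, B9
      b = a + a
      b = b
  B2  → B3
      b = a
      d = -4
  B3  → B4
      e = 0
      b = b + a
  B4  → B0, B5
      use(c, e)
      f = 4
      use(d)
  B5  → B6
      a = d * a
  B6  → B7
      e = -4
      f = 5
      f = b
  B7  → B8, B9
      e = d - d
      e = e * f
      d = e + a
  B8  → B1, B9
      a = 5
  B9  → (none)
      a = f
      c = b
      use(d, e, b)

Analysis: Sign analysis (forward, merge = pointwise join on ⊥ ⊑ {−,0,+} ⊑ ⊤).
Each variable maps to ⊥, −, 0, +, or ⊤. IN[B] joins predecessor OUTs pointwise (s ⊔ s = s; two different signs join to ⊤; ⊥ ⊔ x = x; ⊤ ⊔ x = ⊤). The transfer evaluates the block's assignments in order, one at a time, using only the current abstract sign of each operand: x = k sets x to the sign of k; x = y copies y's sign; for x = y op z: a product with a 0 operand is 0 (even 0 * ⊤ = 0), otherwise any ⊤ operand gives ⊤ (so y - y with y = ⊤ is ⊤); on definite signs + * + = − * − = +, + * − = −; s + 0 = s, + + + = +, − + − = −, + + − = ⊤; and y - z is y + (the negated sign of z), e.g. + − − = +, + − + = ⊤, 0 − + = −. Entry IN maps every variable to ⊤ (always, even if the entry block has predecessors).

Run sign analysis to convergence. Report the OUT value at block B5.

Fixpoint table:
  B0: | IN=(all ⊤) | OUT={a:-; rest ⊤}
  B1: | IN=(all ⊤) | OUT=(all ⊤)
  B2: | IN=(all ⊤) | OUT={d:-; rest ⊤}
  B3: | IN=(all ⊤) | OUT={e:0; rest ⊤}
  B4: | IN={e:0; rest ⊤} | OUT={e:0, f:+; rest ⊤}
  B5: | IN={e:0, f:+; rest ⊤} | OUT={e:0, f:+; rest ⊤}
  B6: | IN={e:0, f:+; rest ⊤} | OUT={e:-; rest ⊤}
  B7: | IN={e:-; rest ⊤} | OUT=(all ⊤)
  B8: | IN=(all ⊤) | OUT={a:+; rest ⊤}
  B9: | IN=(all ⊤) | OUT=(all ⊤)

Merge at B5: IN[B5] = OUT[B4] = {a: ⊤, b: ⊤, c: ⊤, d: ⊤, e: 0, f: +}
Applying B5's transfer function to that IN value gives OUT[B5] (row B5 above).

Answer: {a: ⊤, b: ⊤, c: ⊤, d: ⊤, e: 0, f: +}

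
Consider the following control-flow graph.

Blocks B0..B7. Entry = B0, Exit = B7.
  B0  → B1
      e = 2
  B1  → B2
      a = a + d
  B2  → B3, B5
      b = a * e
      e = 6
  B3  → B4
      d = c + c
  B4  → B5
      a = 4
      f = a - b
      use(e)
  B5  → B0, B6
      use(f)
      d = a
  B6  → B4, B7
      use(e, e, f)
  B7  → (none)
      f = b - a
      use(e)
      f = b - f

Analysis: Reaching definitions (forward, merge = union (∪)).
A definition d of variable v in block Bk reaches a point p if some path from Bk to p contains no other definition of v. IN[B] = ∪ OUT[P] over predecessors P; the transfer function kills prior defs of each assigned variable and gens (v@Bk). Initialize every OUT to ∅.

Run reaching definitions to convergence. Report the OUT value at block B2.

Answer: {a@B1, b@B2, d@B5, e@B2, f@B4}

Working:
Per-block solution:
  B0:  IN={a@B1, a@B4, b@B2, d@B5, e@B2, f@B4}  OUT={a@B1, a@B4, b@B2, d@B5, e@B0, f@B4}
  B1:  IN={a@B1, a@B4, b@B2, d@B5, e@B0, f@B4}  OUT={a@B1, b@B2, d@B5, e@B0, f@B4}
  B2:  IN={a@B1, b@B2, d@B5, e@B0, f@B4}  OUT={a@B1, b@B2, d@B5, e@B2, f@B4}
  B3:  IN={a@B1, b@B2, d@B5, e@B2, f@B4}  OUT={a@B1, b@B2, d@B3, e@B2, f@B4}
  B4:  IN={a@B1, a@B4, b@B2, d@B3, d@B5, e@B2, f@B4}  OUT={a@B4, b@B2, d@B3, d@B5, e@B2, f@B4}
  B5:  IN={a@B1, a@B4, b@B2, d@B3, d@B5, e@B2, f@B4}  OUT={a@B1, a@B4, b@B2, d@B5, e@B2, f@B4}
  B6:  IN={a@B1, a@B4, b@B2, d@B5, e@B2, f@B4}  OUT={a@B1, a@B4, b@B2, d@B5, e@B2, f@B4}
  B7:  IN={a@B1, a@B4, b@B2, d@B5, e@B2, f@B4}  OUT={a@B1, a@B4, b@B2, d@B5, e@B2, f@B7}

Merge at B2: IN[B2] = OUT[B1] = {a@B1, b@B2, d@B5, e@B0, f@B4}
Applying B2's transfer function to that IN value gives OUT[B2] (row B2 above).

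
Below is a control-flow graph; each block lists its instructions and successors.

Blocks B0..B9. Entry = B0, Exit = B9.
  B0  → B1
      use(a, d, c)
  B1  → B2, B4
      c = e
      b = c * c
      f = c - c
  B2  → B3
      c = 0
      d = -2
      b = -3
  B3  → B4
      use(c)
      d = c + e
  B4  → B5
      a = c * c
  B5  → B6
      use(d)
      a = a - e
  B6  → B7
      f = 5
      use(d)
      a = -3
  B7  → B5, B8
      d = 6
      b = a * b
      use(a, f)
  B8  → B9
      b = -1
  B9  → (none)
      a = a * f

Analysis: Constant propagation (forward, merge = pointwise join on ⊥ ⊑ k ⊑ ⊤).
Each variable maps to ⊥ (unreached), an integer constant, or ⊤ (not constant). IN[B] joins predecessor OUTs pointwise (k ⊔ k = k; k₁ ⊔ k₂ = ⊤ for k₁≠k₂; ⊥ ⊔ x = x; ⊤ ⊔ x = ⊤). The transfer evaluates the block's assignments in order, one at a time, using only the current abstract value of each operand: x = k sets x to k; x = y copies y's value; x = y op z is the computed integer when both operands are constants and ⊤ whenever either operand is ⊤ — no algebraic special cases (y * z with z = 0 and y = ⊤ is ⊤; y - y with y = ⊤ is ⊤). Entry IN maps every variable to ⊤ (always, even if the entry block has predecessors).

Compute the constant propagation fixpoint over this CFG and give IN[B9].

Per-block solution:
  B0: | IN=(all ⊤) | OUT=(all ⊤)
  B1: | IN=(all ⊤) | OUT=(all ⊤)
  B2: | IN=(all ⊤) | OUT={b:-3, c:0, d:-2; rest ⊤}
  B3: | IN={b:-3, c:0, d:-2; rest ⊤} | OUT={b:-3, c:0; rest ⊤}
  B4: | IN=(all ⊤) | OUT=(all ⊤)
  B5: | IN=(all ⊤) | OUT=(all ⊤)
  B6: | IN=(all ⊤) | OUT={a:-3, f:5; rest ⊤}
  B7: | IN={a:-3, f:5; rest ⊤} | OUT={a:-3, d:6, f:5; rest ⊤}
  B8: | IN={a:-3, d:6, f:5; rest ⊤} | OUT={a:-3, b:-1, d:6, f:5; rest ⊤}
  B9: | IN={a:-3, b:-1, d:6, f:5; rest ⊤} | OUT={a:-15, b:-1, d:6, f:5; rest ⊤}

Merge at B9: IN[B9] = OUT[B8] = {a: -3, b: -1, c: ⊤, d: 6, e: ⊤, f: 5}

Answer: {a: -3, b: -1, c: ⊤, d: 6, e: ⊤, f: 5}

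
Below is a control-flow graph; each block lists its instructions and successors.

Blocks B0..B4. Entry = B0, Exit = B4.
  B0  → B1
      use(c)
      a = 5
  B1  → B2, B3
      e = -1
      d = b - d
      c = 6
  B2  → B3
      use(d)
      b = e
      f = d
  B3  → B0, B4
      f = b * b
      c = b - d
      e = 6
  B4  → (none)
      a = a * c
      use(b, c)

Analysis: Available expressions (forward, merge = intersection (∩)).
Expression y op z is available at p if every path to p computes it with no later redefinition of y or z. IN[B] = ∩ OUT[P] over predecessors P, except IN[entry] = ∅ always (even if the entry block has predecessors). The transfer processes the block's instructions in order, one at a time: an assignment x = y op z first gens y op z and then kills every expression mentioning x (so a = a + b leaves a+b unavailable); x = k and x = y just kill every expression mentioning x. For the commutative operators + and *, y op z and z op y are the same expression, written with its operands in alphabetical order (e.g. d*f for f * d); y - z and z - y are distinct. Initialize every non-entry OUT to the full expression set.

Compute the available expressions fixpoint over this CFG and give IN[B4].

Answer: {b*b, b-d}

Derivation:
Per-block solution:
  B0: | IN={} | OUT={}
  B1: | IN={} | OUT={}
  B2: | IN={} | OUT={}
  B3: | IN={} | OUT={b*b, b-d}
  B4: | IN={b*b, b-d} | OUT={b*b, b-d}

Merge at B4: IN[B4] = OUT[B3] = {b*b, b-d}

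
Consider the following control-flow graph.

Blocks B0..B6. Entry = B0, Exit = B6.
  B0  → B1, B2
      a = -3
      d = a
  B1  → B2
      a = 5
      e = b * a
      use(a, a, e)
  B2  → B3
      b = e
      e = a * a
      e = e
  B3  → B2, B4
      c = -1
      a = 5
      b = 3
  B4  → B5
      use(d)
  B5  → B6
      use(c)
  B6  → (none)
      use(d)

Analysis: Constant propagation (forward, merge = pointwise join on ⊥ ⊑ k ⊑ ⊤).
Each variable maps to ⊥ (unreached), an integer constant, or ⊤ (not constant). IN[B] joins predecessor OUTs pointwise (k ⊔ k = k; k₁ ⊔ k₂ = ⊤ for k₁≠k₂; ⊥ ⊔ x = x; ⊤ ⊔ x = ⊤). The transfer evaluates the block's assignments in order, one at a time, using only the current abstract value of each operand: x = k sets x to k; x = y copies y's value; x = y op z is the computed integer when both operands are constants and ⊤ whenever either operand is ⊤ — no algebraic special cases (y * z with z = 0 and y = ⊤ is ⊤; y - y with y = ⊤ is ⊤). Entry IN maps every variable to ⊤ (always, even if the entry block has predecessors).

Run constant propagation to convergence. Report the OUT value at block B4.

Answer: {a: 5, b: 3, c: -1, d: -3, e: ⊤, f: ⊤}

Trace:
Converged values:
  B0:  IN=(all ⊤)  OUT={a:-3, d:-3; rest ⊤}
  B1:  IN={a:-3, d:-3; rest ⊤}  OUT={a:5, d:-3; rest ⊤}
  B2:  IN={d:-3; rest ⊤}  OUT={d:-3; rest ⊤}
  B3:  IN={d:-3; rest ⊤}  OUT={a:5, b:3, c:-1, d:-3; rest ⊤}
  B4:  IN={a:5, b:3, c:-1, d:-3; rest ⊤}  OUT={a:5, b:3, c:-1, d:-3; rest ⊤}
  B5:  IN={a:5, b:3, c:-1, d:-3; rest ⊤}  OUT={a:5, b:3, c:-1, d:-3; rest ⊤}
  B6:  IN={a:5, b:3, c:-1, d:-3; rest ⊤}  OUT={a:5, b:3, c:-1, d:-3; rest ⊤}

Merge at B4: IN[B4] = OUT[B3] = {a: 5, b: 3, c: -1, d: -3, e: ⊤, f: ⊤}
Applying B4's transfer function to that IN value gives OUT[B4] (row B4 above).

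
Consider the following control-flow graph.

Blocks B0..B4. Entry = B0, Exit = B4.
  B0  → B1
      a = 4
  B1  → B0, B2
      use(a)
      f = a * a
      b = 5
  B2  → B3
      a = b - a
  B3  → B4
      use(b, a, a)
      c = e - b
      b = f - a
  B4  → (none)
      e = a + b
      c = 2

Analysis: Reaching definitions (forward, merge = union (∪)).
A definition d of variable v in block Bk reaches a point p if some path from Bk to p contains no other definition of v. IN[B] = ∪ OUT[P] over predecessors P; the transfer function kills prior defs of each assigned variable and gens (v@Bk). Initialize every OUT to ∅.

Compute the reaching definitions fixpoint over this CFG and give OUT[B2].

Answer: {a@B2, b@B1, f@B1}

Derivation:
Converged values:
  B0:  IN={a@B0, b@B1, f@B1}  OUT={a@B0, b@B1, f@B1}
  B1:  IN={a@B0, b@B1, f@B1}  OUT={a@B0, b@B1, f@B1}
  B2:  IN={a@B0, b@B1, f@B1}  OUT={a@B2, b@B1, f@B1}
  B3:  IN={a@B2, b@B1, f@B1}  OUT={a@B2, b@B3, c@B3, f@B1}
  B4:  IN={a@B2, b@B3, c@B3, f@B1}  OUT={a@B2, b@B3, c@B4, e@B4, f@B1}

Merge at B2: IN[B2] = OUT[B1] = {a@B0, b@B1, f@B1}
Applying B2's transfer function to that IN value gives OUT[B2] (row B2 above).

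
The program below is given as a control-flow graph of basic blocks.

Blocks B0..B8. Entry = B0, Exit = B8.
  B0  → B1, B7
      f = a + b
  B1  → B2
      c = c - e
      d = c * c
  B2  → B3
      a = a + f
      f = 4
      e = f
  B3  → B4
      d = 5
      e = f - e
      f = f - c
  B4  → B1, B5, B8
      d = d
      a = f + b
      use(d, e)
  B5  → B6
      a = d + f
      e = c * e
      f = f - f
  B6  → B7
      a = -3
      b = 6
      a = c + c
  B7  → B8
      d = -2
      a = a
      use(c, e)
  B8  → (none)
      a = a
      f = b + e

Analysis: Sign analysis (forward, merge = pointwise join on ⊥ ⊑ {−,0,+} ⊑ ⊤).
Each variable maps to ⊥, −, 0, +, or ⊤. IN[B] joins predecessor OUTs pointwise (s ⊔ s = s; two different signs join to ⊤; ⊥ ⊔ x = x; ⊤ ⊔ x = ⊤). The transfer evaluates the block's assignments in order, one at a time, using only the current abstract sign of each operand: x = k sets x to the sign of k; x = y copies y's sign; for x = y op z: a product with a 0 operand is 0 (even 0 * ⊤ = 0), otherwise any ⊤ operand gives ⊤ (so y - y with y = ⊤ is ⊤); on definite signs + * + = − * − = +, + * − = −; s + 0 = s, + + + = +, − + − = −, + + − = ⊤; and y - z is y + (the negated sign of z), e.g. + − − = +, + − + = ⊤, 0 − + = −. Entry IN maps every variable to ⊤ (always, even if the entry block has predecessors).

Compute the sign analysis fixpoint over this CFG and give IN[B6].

Answer: {a: ⊤, b: ⊤, c: ⊤, d: +, e: ⊤, f: ⊤}

Trace:
Converged values:
  B0: | IN=(all ⊤) | OUT=(all ⊤)
  B1: | IN=(all ⊤) | OUT=(all ⊤)
  B2: | IN=(all ⊤) | OUT={e:+, f:+; rest ⊤}
  B3: | IN={e:+, f:+; rest ⊤} | OUT={d:+; rest ⊤}
  B4: | IN={d:+; rest ⊤} | OUT={d:+; rest ⊤}
  B5: | IN={d:+; rest ⊤} | OUT={d:+; rest ⊤}
  B6: | IN={d:+; rest ⊤} | OUT={b:+, d:+; rest ⊤}
  B7: | IN=(all ⊤) | OUT={d:-; rest ⊤}
  B8: | IN=(all ⊤) | OUT=(all ⊤)

Merge at B6: IN[B6] = OUT[B5] = {a: ⊤, b: ⊤, c: ⊤, d: +, e: ⊤, f: ⊤}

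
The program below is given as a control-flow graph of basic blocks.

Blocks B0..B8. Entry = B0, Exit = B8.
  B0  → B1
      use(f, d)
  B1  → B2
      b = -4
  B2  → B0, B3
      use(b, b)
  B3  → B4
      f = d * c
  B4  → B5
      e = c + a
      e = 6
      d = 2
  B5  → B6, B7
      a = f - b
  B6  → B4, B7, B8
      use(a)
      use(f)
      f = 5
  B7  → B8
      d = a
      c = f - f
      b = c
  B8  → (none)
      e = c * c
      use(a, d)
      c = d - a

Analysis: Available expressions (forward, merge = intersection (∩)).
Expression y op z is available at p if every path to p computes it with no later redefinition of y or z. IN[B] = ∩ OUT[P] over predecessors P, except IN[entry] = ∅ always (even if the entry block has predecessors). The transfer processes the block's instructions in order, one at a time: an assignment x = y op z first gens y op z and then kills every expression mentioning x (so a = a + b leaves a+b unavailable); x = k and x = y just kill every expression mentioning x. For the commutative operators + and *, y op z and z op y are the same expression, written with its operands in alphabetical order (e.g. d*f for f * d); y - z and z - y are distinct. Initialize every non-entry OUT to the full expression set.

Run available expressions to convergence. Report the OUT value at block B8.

Answer: {d-a}

Trace:
Per-block solution:
  B0:   IN={}   OUT={}
  B1:   IN={}   OUT={}
  B2:   IN={}   OUT={}
  B3:   IN={}   OUT={c*d}
  B4:   IN={}   OUT={a+c}
  B5:   IN={a+c}   OUT={f-b}
  B6:   IN={f-b}   OUT={}
  B7:   IN={}   OUT={f-f}
  B8:   IN={}   OUT={d-a}

Merge at B8: IN[B8] = OUT[B6] ∩ OUT[B7] = {}
Applying B8's transfer function to that IN value gives OUT[B8] (row B8 above).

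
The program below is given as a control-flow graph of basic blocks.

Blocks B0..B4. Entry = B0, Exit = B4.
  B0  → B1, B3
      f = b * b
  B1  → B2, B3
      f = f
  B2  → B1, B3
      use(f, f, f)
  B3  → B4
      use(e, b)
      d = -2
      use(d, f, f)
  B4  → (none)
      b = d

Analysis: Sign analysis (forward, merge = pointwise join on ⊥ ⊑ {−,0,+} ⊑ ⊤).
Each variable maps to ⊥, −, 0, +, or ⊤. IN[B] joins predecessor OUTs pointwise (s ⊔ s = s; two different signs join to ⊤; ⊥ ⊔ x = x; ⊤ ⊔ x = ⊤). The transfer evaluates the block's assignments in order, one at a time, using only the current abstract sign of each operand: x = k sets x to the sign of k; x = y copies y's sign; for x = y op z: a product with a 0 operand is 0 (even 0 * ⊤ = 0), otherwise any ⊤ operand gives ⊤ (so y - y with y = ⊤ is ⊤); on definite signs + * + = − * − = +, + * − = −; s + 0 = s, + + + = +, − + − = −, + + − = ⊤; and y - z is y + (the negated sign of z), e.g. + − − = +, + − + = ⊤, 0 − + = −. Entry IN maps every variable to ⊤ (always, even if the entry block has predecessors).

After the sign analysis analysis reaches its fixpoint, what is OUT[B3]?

Converged values:
  B0:  IN=(all ⊤)  OUT=(all ⊤)
  B1:  IN=(all ⊤)  OUT=(all ⊤)
  B2:  IN=(all ⊤)  OUT=(all ⊤)
  B3:  IN=(all ⊤)  OUT={d:-; rest ⊤}
  B4:  IN={d:-; rest ⊤}  OUT={b:-, d:-; rest ⊤}

Merge at B3: IN[B3] = OUT[B0] ⊔ OUT[B1] ⊔ OUT[B2] = {a: ⊤, b: ⊤, c: ⊤, d: ⊤, e: ⊤, f: ⊤}
Applying B3's transfer function to that IN value gives OUT[B3] (row B3 above).

Answer: {a: ⊤, b: ⊤, c: ⊤, d: -, e: ⊤, f: ⊤}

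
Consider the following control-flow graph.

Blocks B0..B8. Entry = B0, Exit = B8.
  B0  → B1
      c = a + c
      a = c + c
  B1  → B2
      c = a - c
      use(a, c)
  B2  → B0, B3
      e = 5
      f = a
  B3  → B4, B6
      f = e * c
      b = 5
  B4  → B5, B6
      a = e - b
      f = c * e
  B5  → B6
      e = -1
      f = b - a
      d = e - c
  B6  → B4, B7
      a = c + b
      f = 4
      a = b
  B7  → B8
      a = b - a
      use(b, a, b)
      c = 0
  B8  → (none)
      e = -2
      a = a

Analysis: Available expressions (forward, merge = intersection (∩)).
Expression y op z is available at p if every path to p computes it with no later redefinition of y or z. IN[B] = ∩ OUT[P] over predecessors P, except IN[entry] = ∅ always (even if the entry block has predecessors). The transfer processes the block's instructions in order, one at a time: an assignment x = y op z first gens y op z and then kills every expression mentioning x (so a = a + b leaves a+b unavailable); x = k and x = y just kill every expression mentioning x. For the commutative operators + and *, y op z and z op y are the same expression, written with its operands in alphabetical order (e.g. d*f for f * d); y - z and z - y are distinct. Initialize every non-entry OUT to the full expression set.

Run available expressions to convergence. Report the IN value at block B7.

Fixpoint table:
  B0:  IN={}  OUT={c+c}
  B1:  IN={c+c}  OUT={}
  B2:  IN={}  OUT={}
  B3:  IN={}  OUT={c*e}
  B4:  IN={}  OUT={c*e, e-b}
  B5:  IN={c*e, e-b}  OUT={b-a, e-c}
  B6:  IN={}  OUT={b+c}
  B7:  IN={b+c}  OUT={}
  B8:  IN={}  OUT={}

Merge at B7: IN[B7] = OUT[B6] = {b+c}

Answer: {b+c}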